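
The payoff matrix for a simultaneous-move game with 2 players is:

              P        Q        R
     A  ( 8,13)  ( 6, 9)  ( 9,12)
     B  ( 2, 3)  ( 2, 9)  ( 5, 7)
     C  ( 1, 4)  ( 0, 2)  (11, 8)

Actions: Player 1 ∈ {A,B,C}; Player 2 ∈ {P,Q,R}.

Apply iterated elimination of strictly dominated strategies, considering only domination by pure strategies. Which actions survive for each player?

IESDS → P1:{A,C} P2:{P,R}

P1 drop B (A beats it: P:8>2 Q:6>2 R:9>5)
P2 drop Q (P beats it: A:13>9 C:4>2)
P1→{A,C} P2→{P,R}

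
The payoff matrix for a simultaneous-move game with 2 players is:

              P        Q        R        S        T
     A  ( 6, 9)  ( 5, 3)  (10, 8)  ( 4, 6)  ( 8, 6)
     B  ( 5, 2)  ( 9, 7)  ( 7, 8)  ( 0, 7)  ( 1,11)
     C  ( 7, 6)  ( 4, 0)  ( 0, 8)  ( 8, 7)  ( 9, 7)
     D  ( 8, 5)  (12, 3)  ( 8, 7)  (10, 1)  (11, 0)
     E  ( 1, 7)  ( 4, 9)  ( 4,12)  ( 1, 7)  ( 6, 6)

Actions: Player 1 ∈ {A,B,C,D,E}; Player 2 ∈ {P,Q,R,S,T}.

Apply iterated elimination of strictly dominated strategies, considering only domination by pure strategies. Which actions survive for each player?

P1 drop B (D beats it: P:8>5 Q:12>9 R:8>7 S:10>0 T:11>1)
P1 drop C (D beats it: P:8>7 Q:12>4 R:8>0 S:10>8 T:11>9)
P1 drop E (A beats it: P:6>1 Q:5>4 R:10>4 S:4>1 T:8>6)
P2 drop Q (P beats it: A:9>3 D:5>3)
P2 drop S (P beats it: A:9>6 D:5>1)
P2 drop T (P beats it: A:9>6 D:5>0)
P1→{A,D} P2→{P,R}

Remaining: P1:{A,D} P2:{P,R}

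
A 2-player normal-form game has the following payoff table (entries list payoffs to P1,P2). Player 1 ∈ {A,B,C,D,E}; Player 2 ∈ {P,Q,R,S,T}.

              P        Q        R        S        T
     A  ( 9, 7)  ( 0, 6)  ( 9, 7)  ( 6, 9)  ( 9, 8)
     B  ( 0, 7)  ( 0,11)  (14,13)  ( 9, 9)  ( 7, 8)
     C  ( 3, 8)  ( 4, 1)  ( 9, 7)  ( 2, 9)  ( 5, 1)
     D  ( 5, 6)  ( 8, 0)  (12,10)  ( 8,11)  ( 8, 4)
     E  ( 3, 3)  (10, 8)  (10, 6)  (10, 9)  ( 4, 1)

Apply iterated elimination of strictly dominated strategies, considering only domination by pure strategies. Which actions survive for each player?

P1 drop C (D beats it: P:5>3 Q:8>4 R:12>9 S:8>2 T:8>5)
P2 drop P (S beats it: A:9>7 B:9>7 D:11>6 E:9>3)
P2 drop T (S beats it: A:9>8 B:9>8 D:11>4 E:9>1)
P1 drop A (D beats it: Q:8>0 R:12>9 S:8>6)
P1→{B,D,E} P2→{Q,R,S}

IESDS → P1:{B,D,E} P2:{Q,R,S}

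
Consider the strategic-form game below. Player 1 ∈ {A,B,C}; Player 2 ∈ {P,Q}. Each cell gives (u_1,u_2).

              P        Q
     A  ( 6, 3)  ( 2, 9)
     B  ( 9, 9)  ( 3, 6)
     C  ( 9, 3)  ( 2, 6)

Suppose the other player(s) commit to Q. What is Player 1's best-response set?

P1 best: {B}

u_1(A vs Q) = 2
u_1(B vs Q) = 3
u_1(C vs Q) = 2
max payoff 3 at {B}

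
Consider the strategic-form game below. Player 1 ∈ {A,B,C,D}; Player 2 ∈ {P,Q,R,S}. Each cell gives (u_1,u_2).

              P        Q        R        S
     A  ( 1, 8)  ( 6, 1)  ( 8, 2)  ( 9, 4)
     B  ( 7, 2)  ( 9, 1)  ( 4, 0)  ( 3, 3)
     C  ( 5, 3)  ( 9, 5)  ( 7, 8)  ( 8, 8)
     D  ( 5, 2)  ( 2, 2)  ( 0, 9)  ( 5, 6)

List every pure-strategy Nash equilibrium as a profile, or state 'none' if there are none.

PSNE: ∅

(A,P): not NE [P1→B gives 7>1]
(A,Q): not NE [P1→C gives 9>6; P2→P gives 8>1]
(A,R): not NE [P2→P gives 8>2]
(A,S): not NE [P2→P gives 8>4]
(B,P): not NE [P2→S gives 3>2]
(B,Q): not NE [P2→S gives 3>1]
(B,R): not NE [P1→A gives 8>4; P2→S gives 3>0]
(B,S): not NE [P1→A gives 9>3]
(C,P): not NE [P1→B gives 7>5; P2→S gives 8>3]
(C,Q): not NE [P2→S gives 8>5]
(C,R): not NE [P1→A gives 8>7]
(C,S): not NE [P1→A gives 9>8]
(D,P): not NE [P1→B gives 7>5; P2→R gives 9>2]
(D,Q): not NE [P1→C gives 9>2; P2→R gives 9>2]
(D,R): not NE [P1→A gives 8>0]
(D,S): not NE [P1→A gives 9>5; P2→R gives 9>6]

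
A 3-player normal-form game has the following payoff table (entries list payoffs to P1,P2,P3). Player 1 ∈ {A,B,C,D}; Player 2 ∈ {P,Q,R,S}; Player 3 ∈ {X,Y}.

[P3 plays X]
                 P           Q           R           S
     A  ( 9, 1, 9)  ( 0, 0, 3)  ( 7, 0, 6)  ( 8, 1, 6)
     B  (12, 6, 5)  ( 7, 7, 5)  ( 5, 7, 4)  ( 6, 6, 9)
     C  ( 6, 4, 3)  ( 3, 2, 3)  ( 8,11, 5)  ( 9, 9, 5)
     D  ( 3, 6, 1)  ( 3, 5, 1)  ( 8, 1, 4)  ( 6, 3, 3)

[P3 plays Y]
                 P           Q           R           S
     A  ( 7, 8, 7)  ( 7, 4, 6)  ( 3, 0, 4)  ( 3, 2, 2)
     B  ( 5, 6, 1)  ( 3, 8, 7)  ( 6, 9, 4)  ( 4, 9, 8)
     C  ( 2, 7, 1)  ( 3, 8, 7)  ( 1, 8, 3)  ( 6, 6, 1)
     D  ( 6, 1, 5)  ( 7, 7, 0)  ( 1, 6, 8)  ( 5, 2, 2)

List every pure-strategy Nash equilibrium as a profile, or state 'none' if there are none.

(A,P,X): not NE [P1→B gives 12>9]
(A,P,Y): not NE [P3→X gives 9>7]
(A,Q,X): not NE [P1→B gives 7>0; P2→S gives 1>0; P3→Y gives 6>3]
(A,Q,Y): not NE [P2→P gives 8>4]
(A,R,X): not NE [P1→D gives 8>7; P2→S gives 1>0]
(A,R,Y): not NE [P1→B gives 6>3; P2→P gives 8>0; P3→X gives 6>4]
(A,S,X): not NE [P1→C gives 9>8]
(A,S,Y): not NE [P1→C gives 6>3; P2→P gives 8>2; P3→X gives 6>2]
(B,P,X): not NE [P2→R gives 7>6]
(B,P,Y): not NE [P1→A gives 7>5; P2→S gives 9>6; P3→X gives 5>1]
(B,Q,X): not NE [P3→Y gives 7>5]
(B,Q,Y): not NE [P1→D gives 7>3; P2→S gives 9>8]
(B,R,X): not NE [P1→D gives 8>5]
(B,R,Y): NE
(B,S,X): not NE [P1→C gives 9>6; P2→R gives 7>6]
(B,S,Y): not NE [P1→C gives 6>4; P3→X gives 9>8]
(C,P,X): not NE [P1→B gives 12>6; P2→R gives 11>4]
(C,P,Y): not NE [P1→A gives 7>2; P2→R gives 8>7; P3→X gives 3>1]
(C,Q,X): not NE [P1→B gives 7>3; P2→R gives 11>2; P3→Y gives 7>3]
(C,Q,Y): not NE [P1→D gives 7>3]
(C,R,X): NE
(C,R,Y): not NE [P1→B gives 6>1; P3→X gives 5>3]
(C,S,X): not NE [P2→R gives 11>9]
(C,S,Y): not NE [P2→R gives 8>6; P3→X gives 5>1]
(D,P,X): not NE [P1→B gives 12>3; P3→Y gives 5>1]
(D,P,Y): not NE [P1→A gives 7>6; P2→Q gives 7>1]
(D,Q,X): not NE [P1→B gives 7>3; P2→P gives 6>5]
(D,Q,Y): not NE [P3→X gives 1>0]
(D,R,X): not NE [P2→P gives 6>1; P3→Y gives 8>4]
(D,R,Y): not NE [P1→B gives 6>1; P2→Q gives 7>6]
(D,S,X): not NE [P1→C gives 9>6; P2→P gives 6>3]
(D,S,Y): not NE [P1→C gives 6>5; P2→Q gives 7>2; P3→X gives 3>2]

NE set: (B,R,Y), (C,R,X)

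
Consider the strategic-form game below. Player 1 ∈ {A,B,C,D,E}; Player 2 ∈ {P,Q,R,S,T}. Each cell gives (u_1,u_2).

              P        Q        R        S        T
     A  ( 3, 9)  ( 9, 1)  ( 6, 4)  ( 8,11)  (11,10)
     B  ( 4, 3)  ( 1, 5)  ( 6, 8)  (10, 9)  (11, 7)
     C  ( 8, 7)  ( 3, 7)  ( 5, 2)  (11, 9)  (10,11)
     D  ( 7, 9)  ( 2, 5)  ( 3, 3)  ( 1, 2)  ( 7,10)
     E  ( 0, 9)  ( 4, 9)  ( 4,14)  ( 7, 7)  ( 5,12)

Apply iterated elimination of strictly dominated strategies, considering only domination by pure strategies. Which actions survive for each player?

Survivors P1:{A,B,C} P2:{S,T}

P1 drop D (C beats it: P:8>7 Q:3>2 R:5>3 S:11>1 T:10>7)
P1 drop E (A beats it: P:3>0 Q:9>4 R:6>4 S:8>7 T:11>5)
P2 drop P (S beats it: A:11>9 B:9>3 C:9>7)
P2 drop Q (S beats it: A:11>1 B:9>5 C:9>7)
P2 drop R (S beats it: A:11>4 B:9>8 C:9>2)
P1→{A,B,C} P2→{S,T}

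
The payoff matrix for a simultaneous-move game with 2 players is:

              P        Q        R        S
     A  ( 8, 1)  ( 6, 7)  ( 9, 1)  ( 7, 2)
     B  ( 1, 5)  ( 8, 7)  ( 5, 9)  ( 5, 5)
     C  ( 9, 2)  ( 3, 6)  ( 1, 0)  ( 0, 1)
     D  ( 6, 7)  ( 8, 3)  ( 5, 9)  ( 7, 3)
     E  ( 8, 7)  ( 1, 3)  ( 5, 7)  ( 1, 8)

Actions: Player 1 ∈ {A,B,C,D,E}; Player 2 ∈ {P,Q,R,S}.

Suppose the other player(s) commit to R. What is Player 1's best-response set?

argmax u_1 = {A}

u_1(A vs R) = 9
u_1(B vs R) = 5
u_1(C vs R) = 1
u_1(D vs R) = 5
u_1(E vs R) = 5
max payoff 9 at {A}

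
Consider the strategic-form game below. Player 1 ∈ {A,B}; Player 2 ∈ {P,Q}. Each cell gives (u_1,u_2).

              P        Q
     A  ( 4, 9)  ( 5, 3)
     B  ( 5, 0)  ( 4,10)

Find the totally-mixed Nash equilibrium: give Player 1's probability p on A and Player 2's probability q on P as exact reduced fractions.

p=5/8, q=1/2

P1 indiff ⇒ q·4+(1-q)·5 = q·5+(1-q)·4 ⇒ q(-1) = (1-q)(-1) ⇒ q = 1/2
P2 indiff ⇒ p·9+(1-p)·0 = p·3+(1-p)·10 ⇒ p(6) = (1-p)(10) ⇒ p = 5/8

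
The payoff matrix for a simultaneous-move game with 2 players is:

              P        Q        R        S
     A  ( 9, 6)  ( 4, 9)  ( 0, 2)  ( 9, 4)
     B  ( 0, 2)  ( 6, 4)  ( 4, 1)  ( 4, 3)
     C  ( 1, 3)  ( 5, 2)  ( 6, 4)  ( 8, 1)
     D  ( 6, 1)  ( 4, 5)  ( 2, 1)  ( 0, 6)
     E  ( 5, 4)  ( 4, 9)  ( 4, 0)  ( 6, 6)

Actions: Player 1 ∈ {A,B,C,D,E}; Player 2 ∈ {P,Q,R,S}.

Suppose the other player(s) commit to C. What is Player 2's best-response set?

argmax u_2 = {R}

u_2(P vs C) = 3
u_2(Q vs C) = 2
u_2(R vs C) = 4
u_2(S vs C) = 1
max payoff 4 at {R}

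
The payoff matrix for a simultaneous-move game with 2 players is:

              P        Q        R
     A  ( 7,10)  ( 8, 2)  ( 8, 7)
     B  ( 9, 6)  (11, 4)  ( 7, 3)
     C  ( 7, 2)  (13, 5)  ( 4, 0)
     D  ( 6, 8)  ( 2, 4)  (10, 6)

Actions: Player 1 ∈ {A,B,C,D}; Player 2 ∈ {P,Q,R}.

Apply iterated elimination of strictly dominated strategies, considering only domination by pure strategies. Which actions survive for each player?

Survivors P1:{B,C} P2:{P,Q}

P2 drop R (P beats it: A:10>7 B:6>3 C:2>0 D:8>6)
P1 drop A (B beats it: P:9>7 Q:11>8)
P1 drop D (B beats it: P:9>6 Q:11>2)
P1→{B,C} P2→{P,Q}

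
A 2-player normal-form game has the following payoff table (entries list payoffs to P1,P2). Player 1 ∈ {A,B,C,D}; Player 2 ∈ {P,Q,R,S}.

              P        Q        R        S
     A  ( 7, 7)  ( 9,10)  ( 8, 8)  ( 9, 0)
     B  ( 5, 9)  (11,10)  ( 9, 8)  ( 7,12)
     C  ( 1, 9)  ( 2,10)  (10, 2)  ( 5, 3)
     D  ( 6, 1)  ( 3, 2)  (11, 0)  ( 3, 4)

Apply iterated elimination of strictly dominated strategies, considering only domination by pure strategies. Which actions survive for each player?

P2 drop P (Q beats it: A:10>7 B:10>9 C:10>9 D:2>1)
P2 drop R (Q beats it: A:10>8 B:10>8 C:10>2 D:2>0)
P1 drop C (A beats it: Q:9>2 S:9>5)
P1 drop D (A beats it: Q:9>3 S:9>3)
P1→{A,B} P2→{Q,S}

IESDS → P1:{A,B} P2:{Q,S}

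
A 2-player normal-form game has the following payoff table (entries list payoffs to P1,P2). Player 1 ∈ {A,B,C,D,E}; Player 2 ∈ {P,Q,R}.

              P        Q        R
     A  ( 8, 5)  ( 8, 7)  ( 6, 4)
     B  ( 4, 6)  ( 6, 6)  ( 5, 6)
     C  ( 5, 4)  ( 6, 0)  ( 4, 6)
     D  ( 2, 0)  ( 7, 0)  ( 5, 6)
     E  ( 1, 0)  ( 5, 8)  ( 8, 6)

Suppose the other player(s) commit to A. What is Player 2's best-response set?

u_2(P vs A) = 5
u_2(Q vs A) = 7
u_2(R vs A) = 4
max payoff 7 at {Q}

argmax u_2 = {Q}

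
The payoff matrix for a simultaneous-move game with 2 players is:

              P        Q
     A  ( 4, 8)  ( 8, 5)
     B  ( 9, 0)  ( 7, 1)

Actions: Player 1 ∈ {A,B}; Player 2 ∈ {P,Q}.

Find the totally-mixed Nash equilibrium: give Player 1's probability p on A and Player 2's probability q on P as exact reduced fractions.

P1 indiff ⇒ q·4+(1-q)·8 = q·9+(1-q)·7 ⇒ q(-5) = (1-q)(-1) ⇒ q = 1/6
P2 indiff ⇒ p·8+(1-p)·0 = p·5+(1-p)·1 ⇒ p(3) = (1-p)(1) ⇒ p = 1/4

(p,q) = (1/4, 1/6)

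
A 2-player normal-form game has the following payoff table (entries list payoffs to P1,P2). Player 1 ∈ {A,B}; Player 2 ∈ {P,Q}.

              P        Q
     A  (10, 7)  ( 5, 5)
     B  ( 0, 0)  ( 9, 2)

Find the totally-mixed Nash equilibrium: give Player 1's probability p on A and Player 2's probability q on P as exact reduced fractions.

P1 indiff ⇒ q·10+(1-q)·5 = q·0+(1-q)·9 ⇒ q(10) = (1-q)(4) ⇒ q = 2/7
P2 indiff ⇒ p·7+(1-p)·0 = p·5+(1-p)·2 ⇒ p(2) = (1-p)(2) ⇒ p = 1/2

(p,q) = (1/2, 2/7)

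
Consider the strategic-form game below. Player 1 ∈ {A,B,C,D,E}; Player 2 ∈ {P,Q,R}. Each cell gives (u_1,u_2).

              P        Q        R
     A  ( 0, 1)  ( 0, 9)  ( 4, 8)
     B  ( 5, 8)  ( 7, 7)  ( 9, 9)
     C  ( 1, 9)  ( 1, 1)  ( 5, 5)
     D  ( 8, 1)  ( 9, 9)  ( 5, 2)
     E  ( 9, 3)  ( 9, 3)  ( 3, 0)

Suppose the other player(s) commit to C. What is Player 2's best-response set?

u_2(P vs C) = 9
u_2(Q vs C) = 1
u_2(R vs C) = 5
max payoff 9 at {P}

P2 best: {P}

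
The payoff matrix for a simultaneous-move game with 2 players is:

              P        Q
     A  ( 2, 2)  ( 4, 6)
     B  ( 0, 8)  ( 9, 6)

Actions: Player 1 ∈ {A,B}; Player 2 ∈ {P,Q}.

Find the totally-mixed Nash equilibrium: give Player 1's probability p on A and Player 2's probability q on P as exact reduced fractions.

p=1/3, q=5/7

P1 indiff ⇒ q·2+(1-q)·4 = q·0+(1-q)·9 ⇒ q(2) = (1-q)(5) ⇒ q = 5/7
P2 indiff ⇒ p·2+(1-p)·8 = p·6+(1-p)·6 ⇒ p(-4) = (1-p)(-2) ⇒ p = 1/3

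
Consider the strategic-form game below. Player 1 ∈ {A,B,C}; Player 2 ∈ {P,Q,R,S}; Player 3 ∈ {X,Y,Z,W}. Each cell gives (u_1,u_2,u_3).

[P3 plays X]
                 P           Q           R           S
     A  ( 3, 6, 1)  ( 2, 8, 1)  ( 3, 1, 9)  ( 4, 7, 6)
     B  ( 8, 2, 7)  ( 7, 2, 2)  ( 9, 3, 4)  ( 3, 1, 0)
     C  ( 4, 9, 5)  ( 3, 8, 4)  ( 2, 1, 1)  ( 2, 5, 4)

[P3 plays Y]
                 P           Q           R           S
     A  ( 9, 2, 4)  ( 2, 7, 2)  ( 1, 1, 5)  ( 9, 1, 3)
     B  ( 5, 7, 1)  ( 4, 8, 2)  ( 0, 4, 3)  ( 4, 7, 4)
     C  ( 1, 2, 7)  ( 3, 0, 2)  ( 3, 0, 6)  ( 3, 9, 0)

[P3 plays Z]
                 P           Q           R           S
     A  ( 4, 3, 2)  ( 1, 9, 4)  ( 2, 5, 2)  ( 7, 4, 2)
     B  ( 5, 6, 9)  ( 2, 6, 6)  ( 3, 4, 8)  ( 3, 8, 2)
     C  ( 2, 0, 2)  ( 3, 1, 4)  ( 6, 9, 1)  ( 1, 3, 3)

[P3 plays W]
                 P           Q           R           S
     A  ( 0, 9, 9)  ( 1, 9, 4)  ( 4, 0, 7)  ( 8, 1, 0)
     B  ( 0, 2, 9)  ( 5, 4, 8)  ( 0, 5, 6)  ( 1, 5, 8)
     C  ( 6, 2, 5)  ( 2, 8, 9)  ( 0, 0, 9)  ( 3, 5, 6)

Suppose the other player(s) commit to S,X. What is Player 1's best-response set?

argmax u_1 = {A}

u_1(A vs S,X) = 4
u_1(B vs S,X) = 3
u_1(C vs S,X) = 2
max payoff 4 at {A}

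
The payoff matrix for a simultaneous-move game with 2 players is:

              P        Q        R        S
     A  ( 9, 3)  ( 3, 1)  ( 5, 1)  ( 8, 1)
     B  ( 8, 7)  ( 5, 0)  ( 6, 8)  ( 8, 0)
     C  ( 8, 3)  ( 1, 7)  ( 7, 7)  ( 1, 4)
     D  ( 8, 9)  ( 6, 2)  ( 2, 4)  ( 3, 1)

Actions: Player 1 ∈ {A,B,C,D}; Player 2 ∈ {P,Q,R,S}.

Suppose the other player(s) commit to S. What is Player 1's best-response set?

argmax u_1 = {A,B}

u_1(A vs S) = 8
u_1(B vs S) = 8
u_1(C vs S) = 1
u_1(D vs S) = 3
max payoff 8 at {A,B}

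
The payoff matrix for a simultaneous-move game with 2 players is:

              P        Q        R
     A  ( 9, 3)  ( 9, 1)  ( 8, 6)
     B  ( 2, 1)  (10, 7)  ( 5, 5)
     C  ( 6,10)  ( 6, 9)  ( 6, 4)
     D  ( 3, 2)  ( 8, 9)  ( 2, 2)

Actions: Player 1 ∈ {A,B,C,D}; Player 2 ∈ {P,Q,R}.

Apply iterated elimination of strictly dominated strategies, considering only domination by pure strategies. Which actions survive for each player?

Remaining: P1:{A,B} P2:{Q,R}

P1 drop C (A beats it: P:9>6 Q:9>6 R:8>6)
P1 drop D (A beats it: P:9>3 Q:9>8 R:8>2)
P2 drop P (R beats it: A:6>3 B:5>1)
P1→{A,B} P2→{Q,R}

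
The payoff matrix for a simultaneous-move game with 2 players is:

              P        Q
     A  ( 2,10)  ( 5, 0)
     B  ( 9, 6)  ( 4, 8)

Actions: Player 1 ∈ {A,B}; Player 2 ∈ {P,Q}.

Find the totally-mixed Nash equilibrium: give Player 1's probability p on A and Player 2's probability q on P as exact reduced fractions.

(p,q) = (1/6, 1/8)

P1 indiff ⇒ q·2+(1-q)·5 = q·9+(1-q)·4 ⇒ q(-7) = (1-q)(-1) ⇒ q = 1/8
P2 indiff ⇒ p·10+(1-p)·6 = p·0+(1-p)·8 ⇒ p(10) = (1-p)(2) ⇒ p = 1/6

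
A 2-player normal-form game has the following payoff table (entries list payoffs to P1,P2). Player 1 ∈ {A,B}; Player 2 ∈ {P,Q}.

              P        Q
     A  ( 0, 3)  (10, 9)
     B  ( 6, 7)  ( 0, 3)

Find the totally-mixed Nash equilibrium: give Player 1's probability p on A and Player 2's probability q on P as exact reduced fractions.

(p,q) = (2/5, 5/8)

P1 indiff ⇒ q·0+(1-q)·10 = q·6+(1-q)·0 ⇒ q(-6) = (1-q)(-10) ⇒ q = 5/8
P2 indiff ⇒ p·3+(1-p)·7 = p·9+(1-p)·3 ⇒ p(-6) = (1-p)(-4) ⇒ p = 2/5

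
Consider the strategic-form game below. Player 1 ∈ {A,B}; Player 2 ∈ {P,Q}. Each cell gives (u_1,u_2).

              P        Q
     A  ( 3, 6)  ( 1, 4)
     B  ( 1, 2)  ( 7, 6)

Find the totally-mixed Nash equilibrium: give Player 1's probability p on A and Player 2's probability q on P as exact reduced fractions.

P1 indiff ⇒ q·3+(1-q)·1 = q·1+(1-q)·7 ⇒ q(2) = (1-q)(6) ⇒ q = 3/4
P2 indiff ⇒ p·6+(1-p)·2 = p·4+(1-p)·6 ⇒ p(2) = (1-p)(4) ⇒ p = 2/3

(p,q) = (2/3, 3/4)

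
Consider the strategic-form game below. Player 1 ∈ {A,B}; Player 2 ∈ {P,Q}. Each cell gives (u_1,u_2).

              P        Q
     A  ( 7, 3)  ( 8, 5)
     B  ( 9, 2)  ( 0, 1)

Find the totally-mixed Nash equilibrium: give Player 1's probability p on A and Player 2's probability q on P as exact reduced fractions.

P1 mixes 1/3 on A; P2 mixes 4/5 on P

P1 indiff ⇒ q·7+(1-q)·8 = q·9+(1-q)·0 ⇒ q(-2) = (1-q)(-8) ⇒ q = 4/5
P2 indiff ⇒ p·3+(1-p)·2 = p·5+(1-p)·1 ⇒ p(-2) = (1-p)(-1) ⇒ p = 1/3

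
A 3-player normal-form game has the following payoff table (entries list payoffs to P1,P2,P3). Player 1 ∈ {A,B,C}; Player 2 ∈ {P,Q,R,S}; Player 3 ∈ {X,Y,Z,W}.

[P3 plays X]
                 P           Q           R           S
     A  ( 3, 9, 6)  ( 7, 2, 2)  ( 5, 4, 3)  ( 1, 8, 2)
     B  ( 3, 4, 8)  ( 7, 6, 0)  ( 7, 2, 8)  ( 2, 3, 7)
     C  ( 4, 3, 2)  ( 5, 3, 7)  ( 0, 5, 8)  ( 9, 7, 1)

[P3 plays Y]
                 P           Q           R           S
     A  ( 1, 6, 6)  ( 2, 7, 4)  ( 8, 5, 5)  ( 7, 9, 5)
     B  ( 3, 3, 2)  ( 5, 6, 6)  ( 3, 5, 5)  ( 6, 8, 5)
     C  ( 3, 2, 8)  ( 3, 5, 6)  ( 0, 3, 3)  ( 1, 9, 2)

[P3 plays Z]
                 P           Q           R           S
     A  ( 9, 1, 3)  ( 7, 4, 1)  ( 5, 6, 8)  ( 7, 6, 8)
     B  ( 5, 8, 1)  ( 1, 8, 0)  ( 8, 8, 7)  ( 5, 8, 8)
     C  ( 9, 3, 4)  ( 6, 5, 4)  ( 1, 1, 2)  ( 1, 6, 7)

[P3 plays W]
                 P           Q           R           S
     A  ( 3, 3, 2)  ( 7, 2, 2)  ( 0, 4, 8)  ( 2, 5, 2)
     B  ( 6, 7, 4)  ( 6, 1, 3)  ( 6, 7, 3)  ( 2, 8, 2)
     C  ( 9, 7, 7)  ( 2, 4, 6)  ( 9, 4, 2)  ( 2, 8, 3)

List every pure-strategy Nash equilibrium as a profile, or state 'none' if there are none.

PSNE = {(A,S,Z)}

(A,P,X): not NE [P1→C gives 4>3]
(A,P,Y): not NE [P1→C gives 3>1; P2→S gives 9>6]
(A,P,Z): not NE [P2→S gives 6>1; P3→Y gives 6>3]
(A,P,W): not NE [P1→C gives 9>3; P2→S gives 5>3; P3→Y gives 6>2]
(A,Q,X): not NE [P2→P gives 9>2; P3→Y gives 4>2]
(A,Q,Y): not NE [P1→B gives 5>2; P2→S gives 9>7]
(A,Q,Z): not NE [P2→S gives 6>4; P3→Y gives 4>1]
(A,Q,W): not NE [P2→S gives 5>2; P3→Y gives 4>2]
(A,R,X): not NE [P1→B gives 7>5; P2→P gives 9>4; P3→W gives 8>3]
(A,R,Y): not NE [P2→S gives 9>5; P3→W gives 8>5]
(A,R,Z): not NE [P1→B gives 8>5]
(A,R,W): not NE [P1→C gives 9>0; P2→S gives 5>4]
(A,S,X): not NE [P1→C gives 9>1; P2→P gives 9>8; P3→Z gives 8>2]
(A,S,Y): not NE [P3→Z gives 8>5]
(A,S,Z): NE
(A,S,W): not NE [P3→Z gives 8>2]
(B,P,X): not NE [P1→C gives 4>3; P2→Q gives 6>4]
(B,P,Y): not NE [P2→S gives 8>3; P3→X gives 8>2]
(B,P,Z): not NE [P1→C gives 9>5; P3→X gives 8>1]
(B,P,W): not NE [P1→C gives 9>6; P2→S gives 8>7; P3→X gives 8>4]
(B,Q,X): not NE [P3→Y gives 6>0]
(B,Q,Y): not NE [P2→S gives 8>6]
(B,Q,Z): not NE [P1→A gives 7>1; P3→Y gives 6>0]
(B,Q,W): not NE [P1→A gives 7>6; P2→S gives 8>1; P3→Y gives 6>3]
(B,R,X): not NE [P2→Q gives 6>2]
(B,R,Y): not NE [P1→A gives 8>3; P2→S gives 8>5; P3→X gives 8>5]
(B,R,Z): not NE [P3→X gives 8>7]
(B,R,W): not NE [P1→C gives 9>6; P2→S gives 8>7; P3→X gives 8>3]
(B,S,X): not NE [P1→C gives 9>2; P2→Q gives 6>3; P3→Z gives 8>7]
(B,S,Y): not NE [P1→A gives 7>6; P3→Z gives 8>5]
(B,S,Z): not NE [P1→A gives 7>5]
(B,S,W): not NE [P3→Z gives 8>2]
(C,P,X): not NE [P2→S gives 7>3; P3→Y gives 8>2]
(C,P,Y): not NE [P2→S gives 9>2]
(C,P,Z): not NE [P2→S gives 6>3; P3→Y gives 8>4]
(C,P,W): not NE [P2→S gives 8>7; P3→Y gives 8>7]
(C,Q,X): not NE [P1→B gives 7>5; P2→S gives 7>3]
(C,Q,Y): not NE [P1→B gives 5>3; P2→S gives 9>5; P3→X gives 7>6]
(C,Q,Z): not NE [P1→A gives 7>6; P2→S gives 6>5; P3→X gives 7>4]
(C,Q,W): not NE [P1→A gives 7>2; P2→S gives 8>4; P3→X gives 7>6]
(C,R,X): not NE [P1→B gives 7>0; P2→S gives 7>5]
(C,R,Y): not NE [P1→A gives 8>0; P2→S gives 9>3; P3→X gives 8>3]
(C,R,Z): not NE [P1→B gives 8>1; P2→S gives 6>1; P3→X gives 8>2]
(C,R,W): not NE [P2→S gives 8>4; P3→X gives 8>2]
(C,S,X): not NE [P3→Z gives 7>1]
(C,S,Y): not NE [P1→A gives 7>1; P3→Z gives 7>2]
(C,S,Z): not NE [P1→A gives 7>1]
(C,S,W): not NE [P3→Z gives 7>3]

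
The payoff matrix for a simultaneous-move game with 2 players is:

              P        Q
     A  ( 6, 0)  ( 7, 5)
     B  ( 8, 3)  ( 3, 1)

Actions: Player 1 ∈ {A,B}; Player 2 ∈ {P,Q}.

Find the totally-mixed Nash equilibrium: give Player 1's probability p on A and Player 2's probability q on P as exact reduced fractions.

P1 mixes 2/7 on A; P2 mixes 2/3 on P

P1 indiff ⇒ q·6+(1-q)·7 = q·8+(1-q)·3 ⇒ q(-2) = (1-q)(-4) ⇒ q = 2/3
P2 indiff ⇒ p·0+(1-p)·3 = p·5+(1-p)·1 ⇒ p(-5) = (1-p)(-2) ⇒ p = 2/7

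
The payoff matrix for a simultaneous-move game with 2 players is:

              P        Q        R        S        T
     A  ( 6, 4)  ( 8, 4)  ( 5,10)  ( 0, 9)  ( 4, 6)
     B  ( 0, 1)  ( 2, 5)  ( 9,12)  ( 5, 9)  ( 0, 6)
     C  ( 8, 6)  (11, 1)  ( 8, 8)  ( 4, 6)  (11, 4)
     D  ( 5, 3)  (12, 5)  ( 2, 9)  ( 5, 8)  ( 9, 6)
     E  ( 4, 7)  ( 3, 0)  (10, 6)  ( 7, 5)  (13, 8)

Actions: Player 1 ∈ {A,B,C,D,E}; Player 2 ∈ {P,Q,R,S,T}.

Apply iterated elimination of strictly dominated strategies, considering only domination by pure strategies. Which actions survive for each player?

Survivors P1:{C,E} P2:{P,R,T}

P1 drop A (C beats it: P:8>6 Q:11>8 R:8>5 S:4>0 T:11>4)
P1 drop B (E beats it: P:4>0 Q:3>2 R:10>9 S:7>5 T:13>0)
P2 drop Q (R beats it: C:8>1 D:9>5 E:6>0)
P2 drop S (R beats it: C:8>6 D:9>8 E:6>5)
P1 drop D (C beats it: P:8>5 R:8>2 T:11>9)
P1→{C,E} P2→{P,R,T}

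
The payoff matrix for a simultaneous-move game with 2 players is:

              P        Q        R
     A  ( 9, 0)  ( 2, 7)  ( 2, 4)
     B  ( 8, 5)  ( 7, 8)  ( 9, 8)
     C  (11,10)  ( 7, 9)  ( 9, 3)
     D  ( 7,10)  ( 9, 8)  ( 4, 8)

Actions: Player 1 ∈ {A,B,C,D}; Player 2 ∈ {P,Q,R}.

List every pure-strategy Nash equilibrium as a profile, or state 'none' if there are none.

(A,P): not NE [P1→C gives 11>9; P2→Q gives 7>0]
(A,Q): not NE [P1→D gives 9>2]
(A,R): not NE [P1→C gives 9>2; P2→Q gives 7>4]
(B,P): not NE [P1→C gives 11>8; P2→R gives 8>5]
(B,Q): not NE [P1→D gives 9>7]
(B,R): NE
(C,P): NE
(C,Q): not NE [P1→D gives 9>7; P2→P gives 10>9]
(C,R): not NE [P2→P gives 10>3]
(D,P): not NE [P1→C gives 11>7]
(D,Q): not NE [P2→P gives 10>8]
(D,R): not NE [P1→C gives 9>4; P2→P gives 10>8]

PSNE = {(B,R), (C,P)}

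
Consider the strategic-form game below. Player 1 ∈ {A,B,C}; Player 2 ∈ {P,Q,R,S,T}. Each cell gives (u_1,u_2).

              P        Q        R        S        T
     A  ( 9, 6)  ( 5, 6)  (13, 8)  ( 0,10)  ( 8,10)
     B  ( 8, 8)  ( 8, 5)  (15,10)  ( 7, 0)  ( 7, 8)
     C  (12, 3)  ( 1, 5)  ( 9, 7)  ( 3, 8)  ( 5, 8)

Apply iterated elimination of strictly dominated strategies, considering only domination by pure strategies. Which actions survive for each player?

P2 drop P (R beats it: A:8>6 B:10>8 C:7>3)
P1 drop C (B beats it: Q:8>1 R:15>9 S:7>3 T:7>5)
P2 drop Q (R beats it: A:8>6 B:10>5)
P1→{A,B} P2→{R,S,T}

Remaining: P1:{A,B} P2:{R,S,T}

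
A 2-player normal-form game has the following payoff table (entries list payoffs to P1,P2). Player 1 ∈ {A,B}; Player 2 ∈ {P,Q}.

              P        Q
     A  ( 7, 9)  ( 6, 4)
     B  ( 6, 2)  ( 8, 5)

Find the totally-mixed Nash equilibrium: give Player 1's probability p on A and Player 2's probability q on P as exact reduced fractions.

p=3/8, q=2/3

P1 indiff ⇒ q·7+(1-q)·6 = q·6+(1-q)·8 ⇒ q(1) = (1-q)(2) ⇒ q = 2/3
P2 indiff ⇒ p·9+(1-p)·2 = p·4+(1-p)·5 ⇒ p(5) = (1-p)(3) ⇒ p = 3/8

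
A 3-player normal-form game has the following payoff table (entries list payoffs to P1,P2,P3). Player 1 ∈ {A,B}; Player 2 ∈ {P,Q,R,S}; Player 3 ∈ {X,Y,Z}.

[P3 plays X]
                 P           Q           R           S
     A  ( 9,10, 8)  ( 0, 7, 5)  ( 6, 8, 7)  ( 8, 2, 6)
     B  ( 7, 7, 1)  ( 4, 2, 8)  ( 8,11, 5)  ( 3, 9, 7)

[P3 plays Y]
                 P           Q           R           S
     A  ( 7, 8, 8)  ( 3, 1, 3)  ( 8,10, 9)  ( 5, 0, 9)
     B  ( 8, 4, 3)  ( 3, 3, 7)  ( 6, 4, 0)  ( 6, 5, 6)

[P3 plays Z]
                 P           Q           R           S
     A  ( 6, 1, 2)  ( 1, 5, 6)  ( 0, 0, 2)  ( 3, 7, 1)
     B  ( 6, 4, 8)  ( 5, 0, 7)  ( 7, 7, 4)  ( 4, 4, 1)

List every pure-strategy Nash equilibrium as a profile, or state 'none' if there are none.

(A,P,X): NE
(A,P,Y): not NE [P1→B gives 8>7; P2→R gives 10>8]
(A,P,Z): not NE [P2→S gives 7>1; P3→Y gives 8>2]
(A,Q,X): not NE [P1→B gives 4>0; P2→P gives 10>7; P3→Z gives 6>5]
(A,Q,Y): not NE [P2→R gives 10>1; P3→Z gives 6>3]
(A,Q,Z): not NE [P1→B gives 5>1; P2→S gives 7>5]
(A,R,X): not NE [P1→B gives 8>6; P2→P gives 10>8; P3→Y gives 9>7]
(A,R,Y): NE
(A,R,Z): not NE [P1→B gives 7>0; P2→S gives 7>0; P3→Y gives 9>2]
(A,S,X): not NE [P2→P gives 10>2; P3→Y gives 9>6]
(A,S,Y): not NE [P1→B gives 6>5; P2→R gives 10>0]
(A,S,Z): not NE [P1→B gives 4>3; P3→Y gives 9>1]
(B,P,X): not NE [P1→A gives 9>7; P2→R gives 11>7; P3→Z gives 8>1]
(B,P,Y): not NE [P2→S gives 5>4; P3→Z gives 8>3]
(B,P,Z): not NE [P2→R gives 7>4]
(B,Q,X): not NE [P2→R gives 11>2]
(B,Q,Y): not NE [P2→S gives 5>3; P3→X gives 8>7]
(B,Q,Z): not NE [P2→R gives 7>0; P3→X gives 8>7]
(B,R,X): NE
(B,R,Y): not NE [P1→A gives 8>6; P2→S gives 5>4; P3→X gives 5>0]
(B,R,Z): not NE [P3→X gives 5>4]
(B,S,X): not NE [P1→A gives 8>3; P2→R gives 11>9]
(B,S,Y): not NE [P3→X gives 7>6]
(B,S,Z): not NE [P2→R gives 7>4; P3→X gives 7>1]

NE set: (A,P,X), (A,R,Y), (B,R,X)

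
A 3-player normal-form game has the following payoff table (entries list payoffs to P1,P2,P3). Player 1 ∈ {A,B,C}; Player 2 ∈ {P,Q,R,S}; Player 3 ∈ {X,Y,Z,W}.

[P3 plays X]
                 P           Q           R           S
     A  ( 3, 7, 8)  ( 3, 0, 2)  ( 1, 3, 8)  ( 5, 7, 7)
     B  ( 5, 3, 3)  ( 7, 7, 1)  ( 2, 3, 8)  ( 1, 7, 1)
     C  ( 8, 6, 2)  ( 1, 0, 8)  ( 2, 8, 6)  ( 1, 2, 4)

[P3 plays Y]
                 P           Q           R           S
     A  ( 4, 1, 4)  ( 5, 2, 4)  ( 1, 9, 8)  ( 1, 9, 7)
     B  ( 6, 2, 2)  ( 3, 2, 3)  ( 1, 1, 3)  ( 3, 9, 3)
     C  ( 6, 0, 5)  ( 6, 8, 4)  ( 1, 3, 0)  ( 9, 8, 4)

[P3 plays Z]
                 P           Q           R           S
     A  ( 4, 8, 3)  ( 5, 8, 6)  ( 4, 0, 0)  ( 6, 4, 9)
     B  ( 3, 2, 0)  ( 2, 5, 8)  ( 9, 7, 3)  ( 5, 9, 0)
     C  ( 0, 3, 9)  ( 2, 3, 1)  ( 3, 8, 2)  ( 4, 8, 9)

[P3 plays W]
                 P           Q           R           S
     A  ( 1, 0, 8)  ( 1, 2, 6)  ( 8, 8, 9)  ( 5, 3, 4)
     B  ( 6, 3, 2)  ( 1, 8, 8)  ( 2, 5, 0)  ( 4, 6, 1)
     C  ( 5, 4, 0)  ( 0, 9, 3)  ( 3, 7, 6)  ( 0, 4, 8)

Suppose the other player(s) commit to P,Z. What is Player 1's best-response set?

P1 best: {A}

u_1(A vs P,Z) = 4
u_1(B vs P,Z) = 3
u_1(C vs P,Z) = 0
max payoff 4 at {A}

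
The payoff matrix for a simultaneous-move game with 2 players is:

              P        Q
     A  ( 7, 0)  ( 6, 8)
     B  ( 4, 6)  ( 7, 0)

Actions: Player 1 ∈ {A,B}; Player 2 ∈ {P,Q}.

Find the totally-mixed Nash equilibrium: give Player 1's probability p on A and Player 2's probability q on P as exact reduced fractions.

P1 indiff ⇒ q·7+(1-q)·6 = q·4+(1-q)·7 ⇒ q(3) = (1-q)(1) ⇒ q = 1/4
P2 indiff ⇒ p·0+(1-p)·6 = p·8+(1-p)·0 ⇒ p(-8) = (1-p)(-6) ⇒ p = 3/7

p=3/7, q=1/4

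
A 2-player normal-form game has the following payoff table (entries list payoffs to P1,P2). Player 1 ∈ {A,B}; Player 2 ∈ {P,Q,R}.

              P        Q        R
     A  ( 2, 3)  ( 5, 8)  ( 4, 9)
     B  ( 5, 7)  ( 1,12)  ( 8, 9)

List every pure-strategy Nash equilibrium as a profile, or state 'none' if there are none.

No pure NE.

(A,P): not NE [P1→B gives 5>2; P2→R gives 9>3]
(A,Q): not NE [P2→R gives 9>8]
(A,R): not NE [P1→B gives 8>4]
(B,P): not NE [P2→Q gives 12>7]
(B,Q): not NE [P1→A gives 5>1]
(B,R): not NE [P2→Q gives 12>9]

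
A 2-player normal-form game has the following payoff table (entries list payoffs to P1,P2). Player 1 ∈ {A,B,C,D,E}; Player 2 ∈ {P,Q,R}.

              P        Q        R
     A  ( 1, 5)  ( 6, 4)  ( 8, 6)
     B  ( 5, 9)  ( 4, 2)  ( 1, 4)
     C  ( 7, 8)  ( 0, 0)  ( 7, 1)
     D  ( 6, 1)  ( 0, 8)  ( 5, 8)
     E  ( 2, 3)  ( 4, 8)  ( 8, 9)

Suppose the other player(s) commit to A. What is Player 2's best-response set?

u_2(P vs A) = 5
u_2(Q vs A) = 4
u_2(R vs A) = 6
max payoff 6 at {R}

argmax u_2 = {R}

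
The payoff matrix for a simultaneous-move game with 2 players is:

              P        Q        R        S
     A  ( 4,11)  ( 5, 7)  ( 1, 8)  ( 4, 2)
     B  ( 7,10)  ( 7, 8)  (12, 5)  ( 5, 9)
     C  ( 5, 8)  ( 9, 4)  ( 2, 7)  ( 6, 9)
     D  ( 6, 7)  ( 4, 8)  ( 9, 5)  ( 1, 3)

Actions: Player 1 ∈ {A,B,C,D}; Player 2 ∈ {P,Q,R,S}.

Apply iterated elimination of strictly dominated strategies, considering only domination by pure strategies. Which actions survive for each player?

P1 drop A (B beats it: P:7>4 Q:7>5 R:12>1 S:5>4)
P1 drop D (B beats it: P:7>6 Q:7>4 R:12>9 S:5>1)
P2 drop Q (P beats it: B:10>8 C:8>4)
P2 drop R (P beats it: B:10>5 C:8>7)
P1→{B,C} P2→{P,S}

Survivors P1:{B,C} P2:{P,S}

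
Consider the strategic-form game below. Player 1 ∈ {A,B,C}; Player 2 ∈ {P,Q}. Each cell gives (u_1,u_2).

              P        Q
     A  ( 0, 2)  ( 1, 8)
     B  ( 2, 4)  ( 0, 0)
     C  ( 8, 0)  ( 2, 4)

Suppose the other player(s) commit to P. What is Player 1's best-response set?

u_1(A vs P) = 0
u_1(B vs P) = 2
u_1(C vs P) = 8
max payoff 8 at {C}

argmax u_1 = {C}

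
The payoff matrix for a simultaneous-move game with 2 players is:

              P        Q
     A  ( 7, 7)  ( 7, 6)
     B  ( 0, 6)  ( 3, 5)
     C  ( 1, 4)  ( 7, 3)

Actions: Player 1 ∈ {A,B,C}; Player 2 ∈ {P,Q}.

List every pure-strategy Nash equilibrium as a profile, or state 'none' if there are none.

(A,P): NE
(A,Q): not NE [P2→P gives 7>6]
(B,P): not NE [P1→A gives 7>0]
(B,Q): not NE [P1→C gives 7>3; P2→P gives 6>5]
(C,P): not NE [P1→A gives 7>1]
(C,Q): not NE [P2→P gives 4>3]

NE set: (A,P)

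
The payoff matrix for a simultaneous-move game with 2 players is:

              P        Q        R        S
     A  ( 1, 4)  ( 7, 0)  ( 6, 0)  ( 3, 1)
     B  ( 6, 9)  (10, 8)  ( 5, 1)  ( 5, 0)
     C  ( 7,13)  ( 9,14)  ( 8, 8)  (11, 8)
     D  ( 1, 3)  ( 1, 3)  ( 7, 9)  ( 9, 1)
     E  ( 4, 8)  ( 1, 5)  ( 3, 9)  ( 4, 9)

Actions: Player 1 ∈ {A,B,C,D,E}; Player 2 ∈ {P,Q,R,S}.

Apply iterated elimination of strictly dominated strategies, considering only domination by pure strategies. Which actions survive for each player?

Survivors P1:{B,C} P2:{P,Q}

P1 drop A (C beats it: P:7>1 Q:9>7 R:8>6 S:11>3)
P1 drop D (C beats it: P:7>1 Q:9>1 R:8>7 S:11>9)
P1 drop E (B beats it: P:6>4 Q:10>1 R:5>3 S:5>4)
P2 drop R (P beats it: B:9>1 C:13>8)
P2 drop S (P beats it: B:9>0 C:13>8)
P1→{B,C} P2→{P,Q}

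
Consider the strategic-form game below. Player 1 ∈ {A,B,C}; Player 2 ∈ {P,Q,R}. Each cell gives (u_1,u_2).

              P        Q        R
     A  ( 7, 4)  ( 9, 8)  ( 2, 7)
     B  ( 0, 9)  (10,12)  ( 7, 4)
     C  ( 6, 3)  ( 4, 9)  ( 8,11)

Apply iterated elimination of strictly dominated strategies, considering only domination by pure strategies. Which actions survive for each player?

IESDS → P1:{B,C} P2:{Q,R}

P2 drop P (Q beats it: A:8>4 B:12>9 C:9>3)
P1 drop A (B beats it: Q:10>9 R:7>2)
P1→{B,C} P2→{Q,R}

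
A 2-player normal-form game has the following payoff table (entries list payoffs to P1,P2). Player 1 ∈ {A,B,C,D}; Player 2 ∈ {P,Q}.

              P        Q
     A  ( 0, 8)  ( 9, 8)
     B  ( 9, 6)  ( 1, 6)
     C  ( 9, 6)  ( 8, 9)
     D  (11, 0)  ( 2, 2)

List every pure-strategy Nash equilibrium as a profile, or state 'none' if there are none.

(A,P): not NE [P1→D gives 11>0]
(A,Q): NE
(B,P): not NE [P1→D gives 11>9]
(B,Q): not NE [P1→A gives 9>1]
(C,P): not NE [P1→D gives 11>9; P2→Q gives 9>6]
(C,Q): not NE [P1→A gives 9>8]
(D,P): not NE [P2→Q gives 2>0]
(D,Q): not NE [P1→A gives 9>2]

NE set: (A,Q)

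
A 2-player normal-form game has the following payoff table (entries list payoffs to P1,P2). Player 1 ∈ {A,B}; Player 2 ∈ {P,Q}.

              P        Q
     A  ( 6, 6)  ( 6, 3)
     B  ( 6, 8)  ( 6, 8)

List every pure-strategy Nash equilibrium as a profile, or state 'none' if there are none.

PSNE = {(A,P), (B,P), (B,Q)}

(A,P): NE
(A,Q): not NE [P2→P gives 6>3]
(B,P): NE
(B,Q): NE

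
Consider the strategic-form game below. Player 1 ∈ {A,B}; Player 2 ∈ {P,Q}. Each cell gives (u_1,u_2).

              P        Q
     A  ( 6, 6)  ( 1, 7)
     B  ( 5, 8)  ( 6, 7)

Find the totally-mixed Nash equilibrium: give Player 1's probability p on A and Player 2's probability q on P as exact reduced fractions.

P1 mixes 1/2 on A; P2 mixes 5/6 on P

P1 indiff ⇒ q·6+(1-q)·1 = q·5+(1-q)·6 ⇒ q(1) = (1-q)(5) ⇒ q = 5/6
P2 indiff ⇒ p·6+(1-p)·8 = p·7+(1-p)·7 ⇒ p(-1) = (1-p)(-1) ⇒ p = 1/2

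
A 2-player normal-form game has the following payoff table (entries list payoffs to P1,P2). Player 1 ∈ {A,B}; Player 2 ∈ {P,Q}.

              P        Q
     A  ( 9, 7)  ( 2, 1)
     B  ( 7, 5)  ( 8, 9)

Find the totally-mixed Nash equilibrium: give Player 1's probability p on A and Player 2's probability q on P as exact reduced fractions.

(p,q) = (2/5, 3/4)

P1 indiff ⇒ q·9+(1-q)·2 = q·7+(1-q)·8 ⇒ q(2) = (1-q)(6) ⇒ q = 3/4
P2 indiff ⇒ p·7+(1-p)·5 = p·1+(1-p)·9 ⇒ p(6) = (1-p)(4) ⇒ p = 2/5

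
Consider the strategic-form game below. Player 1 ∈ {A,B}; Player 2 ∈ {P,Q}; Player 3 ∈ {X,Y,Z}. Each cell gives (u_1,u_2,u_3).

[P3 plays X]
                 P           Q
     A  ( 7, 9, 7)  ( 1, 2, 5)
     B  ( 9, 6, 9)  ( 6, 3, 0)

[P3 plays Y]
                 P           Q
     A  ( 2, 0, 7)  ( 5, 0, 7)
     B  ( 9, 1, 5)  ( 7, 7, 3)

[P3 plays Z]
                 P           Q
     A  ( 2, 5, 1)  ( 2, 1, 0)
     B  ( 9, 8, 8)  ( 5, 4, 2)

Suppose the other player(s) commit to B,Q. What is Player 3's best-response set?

u_3(X vs B,Q) = 0
u_3(Y vs B,Q) = 3
u_3(Z vs B,Q) = 2
max payoff 3 at {Y}

BR_3 = {Y}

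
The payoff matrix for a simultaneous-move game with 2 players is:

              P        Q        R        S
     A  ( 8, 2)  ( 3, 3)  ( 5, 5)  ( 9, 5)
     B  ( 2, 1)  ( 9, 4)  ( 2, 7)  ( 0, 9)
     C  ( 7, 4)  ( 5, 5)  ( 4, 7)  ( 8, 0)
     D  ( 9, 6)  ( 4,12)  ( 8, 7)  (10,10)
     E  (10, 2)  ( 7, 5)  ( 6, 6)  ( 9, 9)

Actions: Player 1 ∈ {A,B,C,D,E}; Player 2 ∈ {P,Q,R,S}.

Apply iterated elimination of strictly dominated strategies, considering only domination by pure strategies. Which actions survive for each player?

P1 drop A (D beats it: P:9>8 Q:4>3 R:8>5 S:10>9)
P1 drop C (E beats it: P:10>7 Q:7>5 R:6>4 S:9>8)
P2 drop P (Q beats it: B:4>1 D:12>6 E:5>2)
P2 drop R (S beats it: B:9>7 D:10>7 E:9>6)
P1→{B,D,E} P2→{Q,S}

IESDS → P1:{B,D,E} P2:{Q,S}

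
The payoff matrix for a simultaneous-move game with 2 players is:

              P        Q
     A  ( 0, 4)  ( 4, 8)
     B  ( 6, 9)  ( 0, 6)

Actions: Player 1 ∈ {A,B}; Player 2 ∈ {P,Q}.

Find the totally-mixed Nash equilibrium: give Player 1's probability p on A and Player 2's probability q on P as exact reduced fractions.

P1 indiff ⇒ q·0+(1-q)·4 = q·6+(1-q)·0 ⇒ q(-6) = (1-q)(-4) ⇒ q = 2/5
P2 indiff ⇒ p·4+(1-p)·9 = p·8+(1-p)·6 ⇒ p(-4) = (1-p)(-3) ⇒ p = 3/7

P1 mixes 3/7 on A; P2 mixes 2/5 on P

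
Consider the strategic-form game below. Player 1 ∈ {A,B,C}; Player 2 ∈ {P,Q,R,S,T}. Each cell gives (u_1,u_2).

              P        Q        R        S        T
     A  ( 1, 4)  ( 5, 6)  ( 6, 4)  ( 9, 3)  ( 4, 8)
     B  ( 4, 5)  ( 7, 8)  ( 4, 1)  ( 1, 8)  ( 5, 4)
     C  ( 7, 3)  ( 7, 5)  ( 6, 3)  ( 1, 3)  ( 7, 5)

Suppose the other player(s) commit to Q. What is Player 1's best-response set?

argmax u_1 = {B,C}

u_1(A vs Q) = 5
u_1(B vs Q) = 7
u_1(C vs Q) = 7
max payoff 7 at {B,C}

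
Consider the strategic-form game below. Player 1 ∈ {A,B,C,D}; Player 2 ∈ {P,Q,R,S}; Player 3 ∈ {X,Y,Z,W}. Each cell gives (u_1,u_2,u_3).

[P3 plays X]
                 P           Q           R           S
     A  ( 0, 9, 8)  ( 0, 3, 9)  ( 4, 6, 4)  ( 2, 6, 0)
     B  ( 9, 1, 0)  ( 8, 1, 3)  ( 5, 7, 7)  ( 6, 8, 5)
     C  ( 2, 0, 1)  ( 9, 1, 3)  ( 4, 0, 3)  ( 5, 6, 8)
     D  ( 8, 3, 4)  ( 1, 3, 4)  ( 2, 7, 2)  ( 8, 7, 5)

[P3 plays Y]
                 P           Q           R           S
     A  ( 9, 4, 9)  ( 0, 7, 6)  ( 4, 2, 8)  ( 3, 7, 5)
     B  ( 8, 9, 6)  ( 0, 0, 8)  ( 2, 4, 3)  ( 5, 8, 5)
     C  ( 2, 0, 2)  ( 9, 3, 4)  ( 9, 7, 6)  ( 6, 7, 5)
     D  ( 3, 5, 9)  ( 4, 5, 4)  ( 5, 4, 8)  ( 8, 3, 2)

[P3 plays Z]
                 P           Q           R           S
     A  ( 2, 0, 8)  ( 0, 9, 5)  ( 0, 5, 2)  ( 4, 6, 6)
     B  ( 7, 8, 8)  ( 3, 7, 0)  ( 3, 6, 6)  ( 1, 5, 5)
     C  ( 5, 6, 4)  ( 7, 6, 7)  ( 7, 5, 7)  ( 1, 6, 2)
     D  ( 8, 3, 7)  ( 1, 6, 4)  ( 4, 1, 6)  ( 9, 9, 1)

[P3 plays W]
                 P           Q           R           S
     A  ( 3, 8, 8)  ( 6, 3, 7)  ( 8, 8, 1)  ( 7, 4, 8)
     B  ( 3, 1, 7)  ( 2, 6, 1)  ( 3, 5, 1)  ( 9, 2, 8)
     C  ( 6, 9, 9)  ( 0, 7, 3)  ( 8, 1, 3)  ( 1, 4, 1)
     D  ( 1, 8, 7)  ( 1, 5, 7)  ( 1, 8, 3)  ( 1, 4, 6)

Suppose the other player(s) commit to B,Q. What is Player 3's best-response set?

argmax u_3 = {Y}

u_3(X vs B,Q) = 3
u_3(Y vs B,Q) = 8
u_3(Z vs B,Q) = 0
u_3(W vs B,Q) = 1
max payoff 8 at {Y}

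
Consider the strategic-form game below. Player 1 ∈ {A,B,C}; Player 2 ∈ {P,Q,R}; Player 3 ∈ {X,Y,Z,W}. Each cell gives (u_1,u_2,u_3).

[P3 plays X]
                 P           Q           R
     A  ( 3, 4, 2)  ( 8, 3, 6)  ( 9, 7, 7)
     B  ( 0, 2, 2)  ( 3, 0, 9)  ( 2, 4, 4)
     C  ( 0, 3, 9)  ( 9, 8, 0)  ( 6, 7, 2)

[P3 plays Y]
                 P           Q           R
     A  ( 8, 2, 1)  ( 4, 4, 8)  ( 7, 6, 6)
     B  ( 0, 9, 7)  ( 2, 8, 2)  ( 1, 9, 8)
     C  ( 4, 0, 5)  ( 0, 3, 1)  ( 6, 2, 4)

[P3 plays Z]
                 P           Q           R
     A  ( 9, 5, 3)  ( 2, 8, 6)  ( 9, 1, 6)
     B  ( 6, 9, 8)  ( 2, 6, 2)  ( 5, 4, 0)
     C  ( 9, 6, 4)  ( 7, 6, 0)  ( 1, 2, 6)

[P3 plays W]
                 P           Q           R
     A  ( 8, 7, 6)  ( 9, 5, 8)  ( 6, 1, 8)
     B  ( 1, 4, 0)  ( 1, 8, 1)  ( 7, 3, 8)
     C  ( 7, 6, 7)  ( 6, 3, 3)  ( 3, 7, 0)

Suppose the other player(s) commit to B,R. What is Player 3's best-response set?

u_3(X vs B,R) = 4
u_3(Y vs B,R) = 8
u_3(Z vs B,R) = 0
u_3(W vs B,R) = 8
max payoff 8 at {Y,W}

BR_3 = {Y,W}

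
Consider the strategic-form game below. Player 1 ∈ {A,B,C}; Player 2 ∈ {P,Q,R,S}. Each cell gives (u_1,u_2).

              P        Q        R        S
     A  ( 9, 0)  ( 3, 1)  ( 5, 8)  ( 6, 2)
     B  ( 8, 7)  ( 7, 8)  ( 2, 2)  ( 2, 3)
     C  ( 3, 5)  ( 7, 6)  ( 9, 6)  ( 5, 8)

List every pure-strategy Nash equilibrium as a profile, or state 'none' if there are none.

NE set: (B,Q)

(A,P): not NE [P2→R gives 8>0]
(A,Q): not NE [P1→C gives 7>3; P2→R gives 8>1]
(A,R): not NE [P1→C gives 9>5]
(A,S): not NE [P2→R gives 8>2]
(B,P): not NE [P1→A gives 9>8; P2→Q gives 8>7]
(B,Q): NE
(B,R): not NE [P1→C gives 9>2; P2→Q gives 8>2]
(B,S): not NE [P1→A gives 6>2; P2→Q gives 8>3]
(C,P): not NE [P1→A gives 9>3; P2→S gives 8>5]
(C,Q): not NE [P2→S gives 8>6]
(C,R): not NE [P2→S gives 8>6]
(C,S): not NE [P1→A gives 6>5]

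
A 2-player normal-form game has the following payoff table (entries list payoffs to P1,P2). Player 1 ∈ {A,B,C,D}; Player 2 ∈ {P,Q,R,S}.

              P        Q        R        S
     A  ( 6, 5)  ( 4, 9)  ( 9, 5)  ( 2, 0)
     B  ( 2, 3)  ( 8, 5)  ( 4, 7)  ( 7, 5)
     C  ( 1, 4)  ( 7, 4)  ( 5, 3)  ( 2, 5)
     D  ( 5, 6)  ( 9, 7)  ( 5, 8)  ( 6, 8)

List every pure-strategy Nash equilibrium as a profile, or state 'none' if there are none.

(A,P): not NE [P2→Q gives 9>5]
(A,Q): not NE [P1→D gives 9>4]
(A,R): not NE [P2→Q gives 9>5]
(A,S): not NE [P1→B gives 7>2; P2→Q gives 9>0]
(B,P): not NE [P1→A gives 6>2; P2→R gives 7>3]
(B,Q): not NE [P1→D gives 9>8; P2→R gives 7>5]
(B,R): not NE [P1→A gives 9>4]
(B,S): not NE [P2→R gives 7>5]
(C,P): not NE [P1→A gives 6>1; P2→S gives 5>4]
(C,Q): not NE [P1→D gives 9>7; P2→S gives 5>4]
(C,R): not NE [P1→A gives 9>5; P2→S gives 5>3]
(C,S): not NE [P1→B gives 7>2]
(D,P): not NE [P1→A gives 6>5; P2→S gives 8>6]
(D,Q): not NE [P2→S gives 8>7]
(D,R): not NE [P1→A gives 9>5]
(D,S): not NE [P1→B gives 7>6]

Equilibria: none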